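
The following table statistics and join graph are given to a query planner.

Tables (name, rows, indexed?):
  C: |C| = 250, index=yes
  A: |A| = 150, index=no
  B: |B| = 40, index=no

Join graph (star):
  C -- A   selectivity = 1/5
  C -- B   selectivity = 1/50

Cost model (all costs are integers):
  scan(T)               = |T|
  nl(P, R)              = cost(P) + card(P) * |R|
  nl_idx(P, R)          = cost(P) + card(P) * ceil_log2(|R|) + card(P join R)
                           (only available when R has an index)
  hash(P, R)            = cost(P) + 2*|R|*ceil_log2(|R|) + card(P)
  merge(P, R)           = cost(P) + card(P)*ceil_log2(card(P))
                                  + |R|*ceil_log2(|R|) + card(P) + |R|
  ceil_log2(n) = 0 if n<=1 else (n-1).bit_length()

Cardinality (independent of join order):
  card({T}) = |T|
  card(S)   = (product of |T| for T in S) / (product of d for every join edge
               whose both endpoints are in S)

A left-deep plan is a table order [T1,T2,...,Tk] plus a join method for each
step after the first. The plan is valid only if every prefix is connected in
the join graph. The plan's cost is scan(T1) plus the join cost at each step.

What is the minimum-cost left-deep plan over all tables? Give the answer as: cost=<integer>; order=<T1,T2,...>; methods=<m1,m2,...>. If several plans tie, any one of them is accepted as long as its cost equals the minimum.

Selinger DP (subsets sized 1..n):
  {C}: scan cost=250, card=250
  {A}: scan cost=150, card=150
  {B}: scan cost=40, card=40
  {AC}: card=7500; try (A,hash)→2900, (C,merge)→3750, (A,merge)→3850, (C,hash)→4300, (C,nl_idx)→8850, (C,nl)→37650 …(+1); best=2900 via (A,hash)
  {BC}: card=200; try (C,nl_idx)→560, (B,hash)→980, (C,merge)→2570, (B,merge)→2780, (C,hash)→4080, (C,nl)→10040 …(+1); best=560 via (C,nl_idx)
  {ABC}: card=6000; try (A,hash)→3160, (A,merge)→3710, (B,hash)→10880, (A,nl)→30560, (B,merge)→108180, (B,nl)→302900; best=3160 via (A,hash)

cost=3160; order=B,C,A; methods=nl_idx,hash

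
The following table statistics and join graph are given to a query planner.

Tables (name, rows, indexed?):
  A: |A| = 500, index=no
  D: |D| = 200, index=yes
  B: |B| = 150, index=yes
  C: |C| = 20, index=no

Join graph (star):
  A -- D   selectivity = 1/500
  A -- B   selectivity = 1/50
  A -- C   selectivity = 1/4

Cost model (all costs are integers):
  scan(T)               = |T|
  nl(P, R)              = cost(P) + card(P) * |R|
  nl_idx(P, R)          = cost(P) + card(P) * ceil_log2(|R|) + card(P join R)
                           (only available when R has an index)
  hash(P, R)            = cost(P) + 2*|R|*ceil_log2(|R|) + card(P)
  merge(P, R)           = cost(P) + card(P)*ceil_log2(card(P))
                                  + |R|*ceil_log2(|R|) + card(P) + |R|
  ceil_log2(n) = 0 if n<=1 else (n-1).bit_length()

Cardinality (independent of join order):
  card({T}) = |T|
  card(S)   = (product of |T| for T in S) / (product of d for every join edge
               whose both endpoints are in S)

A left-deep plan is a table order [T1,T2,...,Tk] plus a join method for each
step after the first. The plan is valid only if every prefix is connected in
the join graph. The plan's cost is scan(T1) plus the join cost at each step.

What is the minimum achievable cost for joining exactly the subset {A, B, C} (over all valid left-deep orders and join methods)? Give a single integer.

Selinger DP over subsets of {A,B,C}:
  {A}: scan cost=500, card=500
  {B}: scan cost=150, card=150
  {C}: scan cost=20, card=20
  {AB}: card=1500; try (B,hash)→3400, (B,nl_idx)→6000, (A,merge)→6500, (B,merge)→6850, (A,hash)→9300, (A,nl)→75150 …(+1); best=3400 via (B,hash)
  {AC}: card=2500; try (C,hash)→1200, (A,merge)→5140, (C,merge)→5620, (A,hash)→9040, (A,nl)→10020, (C,nl)→10500; best=1200 via (C,hash)
  {ABC}: card=7500; try (C,hash)→5100, (B,hash)→6100, (C,merge)→21520, (B,nl_idx)→28700, (C,nl)→33400, (B,merge)→35050 …(+1); best=5100 via (C,hash)

5100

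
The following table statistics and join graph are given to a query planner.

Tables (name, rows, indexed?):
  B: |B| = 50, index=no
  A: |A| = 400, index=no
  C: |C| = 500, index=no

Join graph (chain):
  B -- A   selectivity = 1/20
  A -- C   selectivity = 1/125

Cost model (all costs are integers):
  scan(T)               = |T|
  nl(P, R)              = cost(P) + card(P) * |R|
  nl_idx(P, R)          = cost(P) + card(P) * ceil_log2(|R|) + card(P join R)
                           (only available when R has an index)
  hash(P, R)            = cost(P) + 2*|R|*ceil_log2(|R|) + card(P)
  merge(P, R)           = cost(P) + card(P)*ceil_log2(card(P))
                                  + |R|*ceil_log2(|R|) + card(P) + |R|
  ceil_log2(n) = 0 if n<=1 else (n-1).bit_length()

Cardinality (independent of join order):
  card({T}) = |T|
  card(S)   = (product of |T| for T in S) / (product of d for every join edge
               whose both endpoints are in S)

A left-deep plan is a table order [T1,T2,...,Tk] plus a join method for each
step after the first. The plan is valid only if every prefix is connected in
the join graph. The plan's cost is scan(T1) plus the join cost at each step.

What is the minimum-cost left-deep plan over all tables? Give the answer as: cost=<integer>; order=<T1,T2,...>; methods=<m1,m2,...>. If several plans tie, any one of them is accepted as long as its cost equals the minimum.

cost=10400; order=C,A,B; methods=hash,hash

Selinger DP (subsets sized 1..n):
  {B}: scan cost=50, card=50
  {A}: scan cost=400, card=400
  {C}: scan cost=500, card=500
  {AB}: card=1000; try (B,hash)→1400, (A,merge)→4400, (B,merge)→4750, (A,hash)→7300, (A,nl)→20050, (B,nl)→20400; best=1400 via (B,hash)
  {AC}: card=1600; try (A,hash)→8200, (C,merge)→9400, (A,merge)→9500, (C,hash)→9800, (C,nl)→200400, (A,nl)→200500; best=8200 via (A,hash)
  {ABC}: card=4000; try (B,hash)→10400, (C,hash)→11400, (C,merge)→17400, (B,merge)→27750, (B,nl)→88200, (C,nl)→501400; best=10400 via (B,hash)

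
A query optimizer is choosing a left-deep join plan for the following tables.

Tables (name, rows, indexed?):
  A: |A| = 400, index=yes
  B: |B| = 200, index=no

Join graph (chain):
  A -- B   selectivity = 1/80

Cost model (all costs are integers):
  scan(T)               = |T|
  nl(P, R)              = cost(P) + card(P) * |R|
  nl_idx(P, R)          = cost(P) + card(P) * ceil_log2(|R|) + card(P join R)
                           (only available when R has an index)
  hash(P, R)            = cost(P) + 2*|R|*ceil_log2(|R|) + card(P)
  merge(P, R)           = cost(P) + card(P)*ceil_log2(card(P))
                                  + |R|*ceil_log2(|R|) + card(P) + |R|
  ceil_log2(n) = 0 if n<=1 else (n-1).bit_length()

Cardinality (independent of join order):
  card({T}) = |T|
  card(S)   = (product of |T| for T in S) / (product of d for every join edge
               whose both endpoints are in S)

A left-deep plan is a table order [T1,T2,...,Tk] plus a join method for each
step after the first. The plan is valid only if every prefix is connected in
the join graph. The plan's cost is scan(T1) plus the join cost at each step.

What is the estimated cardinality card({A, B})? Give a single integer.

1000

Tables in S: A(400), B(200)
Edges inside S: A-B(d=80)
numerator = 400 * 200 = 80000
denominator = 80 = 80
card(S) = 80000 / 80 = 1000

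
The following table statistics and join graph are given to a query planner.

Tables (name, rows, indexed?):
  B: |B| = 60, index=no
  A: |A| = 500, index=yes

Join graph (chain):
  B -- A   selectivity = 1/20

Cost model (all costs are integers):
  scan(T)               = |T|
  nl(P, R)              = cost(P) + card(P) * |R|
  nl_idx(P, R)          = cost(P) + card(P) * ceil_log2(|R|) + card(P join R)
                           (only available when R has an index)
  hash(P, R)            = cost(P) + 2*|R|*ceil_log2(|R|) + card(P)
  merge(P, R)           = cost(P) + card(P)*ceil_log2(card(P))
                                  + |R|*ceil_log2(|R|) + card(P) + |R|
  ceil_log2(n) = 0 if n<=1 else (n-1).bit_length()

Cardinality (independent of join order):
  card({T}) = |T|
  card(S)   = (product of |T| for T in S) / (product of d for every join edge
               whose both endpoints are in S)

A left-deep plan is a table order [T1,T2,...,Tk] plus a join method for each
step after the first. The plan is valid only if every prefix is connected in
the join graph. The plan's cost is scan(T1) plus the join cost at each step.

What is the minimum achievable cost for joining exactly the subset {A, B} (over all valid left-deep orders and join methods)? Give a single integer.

1720

Selinger DP over subsets of {A,B}:
  {B}: scan cost=60, card=60
  {A}: scan cost=500, card=500
  {AB}: card=1500; try (B,hash)→1720, (A,nl_idx)→2100, (A,merge)→5480, (B,merge)→5920, (A,hash)→9120, (A,nl)→30060 …(+1); best=1720 via (B,hash)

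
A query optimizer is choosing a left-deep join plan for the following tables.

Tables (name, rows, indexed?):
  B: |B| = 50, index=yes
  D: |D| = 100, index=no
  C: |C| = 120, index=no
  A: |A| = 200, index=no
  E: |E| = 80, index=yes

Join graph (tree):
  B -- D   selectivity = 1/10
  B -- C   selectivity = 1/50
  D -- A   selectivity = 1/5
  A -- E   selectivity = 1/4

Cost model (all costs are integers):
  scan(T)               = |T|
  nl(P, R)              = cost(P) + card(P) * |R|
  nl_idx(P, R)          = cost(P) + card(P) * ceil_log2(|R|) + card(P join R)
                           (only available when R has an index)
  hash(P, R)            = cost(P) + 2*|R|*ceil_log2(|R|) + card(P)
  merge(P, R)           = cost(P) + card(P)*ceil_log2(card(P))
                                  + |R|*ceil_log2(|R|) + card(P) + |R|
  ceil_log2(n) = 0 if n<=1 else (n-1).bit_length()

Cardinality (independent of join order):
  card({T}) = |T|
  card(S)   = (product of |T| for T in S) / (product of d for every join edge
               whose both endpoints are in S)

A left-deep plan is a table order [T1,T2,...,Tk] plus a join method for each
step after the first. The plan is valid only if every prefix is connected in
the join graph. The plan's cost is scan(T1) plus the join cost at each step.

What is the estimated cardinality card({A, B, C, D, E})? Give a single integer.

960000

Tables in S: A(200), B(50), C(120), D(100), E(80)
Edges inside S: B-D(d=10), B-C(d=50), D-A(d=5), A-E(d=4)
numerator = 200 * 50 * 120 * 100 * 80 = 9600000000
denominator = 10 * 50 * 5 * 4 = 10000
card(S) = 9600000000 / 10000 = 960000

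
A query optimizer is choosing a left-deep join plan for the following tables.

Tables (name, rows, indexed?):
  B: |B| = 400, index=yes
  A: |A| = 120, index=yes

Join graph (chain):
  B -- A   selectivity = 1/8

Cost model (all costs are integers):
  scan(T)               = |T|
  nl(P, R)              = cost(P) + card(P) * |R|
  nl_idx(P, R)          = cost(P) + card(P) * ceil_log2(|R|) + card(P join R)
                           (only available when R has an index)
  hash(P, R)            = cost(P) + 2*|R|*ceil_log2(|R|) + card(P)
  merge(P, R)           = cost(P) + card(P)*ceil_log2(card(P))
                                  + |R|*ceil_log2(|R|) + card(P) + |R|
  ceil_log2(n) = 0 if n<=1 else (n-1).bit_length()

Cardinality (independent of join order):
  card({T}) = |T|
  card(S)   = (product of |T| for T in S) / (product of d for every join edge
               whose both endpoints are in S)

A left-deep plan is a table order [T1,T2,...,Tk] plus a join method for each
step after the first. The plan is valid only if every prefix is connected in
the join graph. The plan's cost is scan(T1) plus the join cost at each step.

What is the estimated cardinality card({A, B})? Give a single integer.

Tables in S: A(120), B(400)
Edges inside S: B-A(d=8)
numerator = 120 * 400 = 48000
denominator = 8 = 8
card(S) = 48000 / 8 = 6000

6000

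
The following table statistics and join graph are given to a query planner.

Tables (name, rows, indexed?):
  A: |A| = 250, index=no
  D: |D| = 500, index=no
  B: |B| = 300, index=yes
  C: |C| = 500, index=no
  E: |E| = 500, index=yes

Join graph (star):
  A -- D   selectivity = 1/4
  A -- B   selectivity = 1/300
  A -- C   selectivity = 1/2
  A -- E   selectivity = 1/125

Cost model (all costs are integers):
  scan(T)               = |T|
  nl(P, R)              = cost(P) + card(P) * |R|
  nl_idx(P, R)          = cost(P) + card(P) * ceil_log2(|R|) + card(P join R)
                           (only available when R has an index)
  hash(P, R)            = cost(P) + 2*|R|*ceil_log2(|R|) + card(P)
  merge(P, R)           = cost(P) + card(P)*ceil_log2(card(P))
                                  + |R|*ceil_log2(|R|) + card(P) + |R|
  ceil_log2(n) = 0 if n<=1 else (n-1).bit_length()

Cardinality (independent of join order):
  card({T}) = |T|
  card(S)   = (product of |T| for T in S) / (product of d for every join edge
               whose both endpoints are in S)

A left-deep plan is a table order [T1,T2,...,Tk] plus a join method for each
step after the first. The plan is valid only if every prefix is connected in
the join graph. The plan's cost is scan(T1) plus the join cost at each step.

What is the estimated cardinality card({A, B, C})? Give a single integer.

Tables in S: A(250), B(300), C(500)
Edges inside S: A-B(d=300), A-C(d=2)
numerator = 250 * 300 * 500 = 37500000
denominator = 300 * 2 = 600
card(S) = 37500000 / 600 = 62500

62500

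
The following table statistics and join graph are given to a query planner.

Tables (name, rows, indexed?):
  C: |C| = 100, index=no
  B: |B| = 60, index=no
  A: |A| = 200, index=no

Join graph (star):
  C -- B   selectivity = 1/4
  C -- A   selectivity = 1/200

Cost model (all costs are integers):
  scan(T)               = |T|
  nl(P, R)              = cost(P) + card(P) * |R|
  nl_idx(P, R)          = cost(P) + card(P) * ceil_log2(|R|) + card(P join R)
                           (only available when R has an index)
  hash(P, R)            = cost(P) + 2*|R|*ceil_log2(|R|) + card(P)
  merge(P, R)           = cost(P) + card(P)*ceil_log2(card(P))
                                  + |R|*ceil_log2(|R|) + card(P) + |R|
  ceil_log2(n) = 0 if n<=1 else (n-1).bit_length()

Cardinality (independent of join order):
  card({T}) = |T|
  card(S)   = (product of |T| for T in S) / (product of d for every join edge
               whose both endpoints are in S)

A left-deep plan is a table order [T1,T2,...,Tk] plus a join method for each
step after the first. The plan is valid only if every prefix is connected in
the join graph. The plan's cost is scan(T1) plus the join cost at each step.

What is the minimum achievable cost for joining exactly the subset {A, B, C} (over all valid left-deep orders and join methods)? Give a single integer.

Selinger DP over subsets of {A,B,C}:
  {C}: scan cost=100, card=100
  {B}: scan cost=60, card=60
  {A}: scan cost=200, card=200
  {BC}: card=1500; try (B,hash)→920, (C,merge)→1280, (B,merge)→1320, (C,hash)→1520, (C,nl)→6060, (B,nl)→6100; best=920 via (B,hash)
  {AC}: card=100; try (C,hash)→1800, (A,merge)→2700, (C,merge)→2800, (A,hash)→3400, (A,nl)→20100, (C,nl)→20200; best=1800 via (C,hash)
  {ABC}: card=1500; try (B,hash)→2620, (B,merge)→3020, (A,hash)→5620, (B,nl)→7800, (A,merge)→20720, (A,nl)→300920; best=2620 via (B,hash)

2620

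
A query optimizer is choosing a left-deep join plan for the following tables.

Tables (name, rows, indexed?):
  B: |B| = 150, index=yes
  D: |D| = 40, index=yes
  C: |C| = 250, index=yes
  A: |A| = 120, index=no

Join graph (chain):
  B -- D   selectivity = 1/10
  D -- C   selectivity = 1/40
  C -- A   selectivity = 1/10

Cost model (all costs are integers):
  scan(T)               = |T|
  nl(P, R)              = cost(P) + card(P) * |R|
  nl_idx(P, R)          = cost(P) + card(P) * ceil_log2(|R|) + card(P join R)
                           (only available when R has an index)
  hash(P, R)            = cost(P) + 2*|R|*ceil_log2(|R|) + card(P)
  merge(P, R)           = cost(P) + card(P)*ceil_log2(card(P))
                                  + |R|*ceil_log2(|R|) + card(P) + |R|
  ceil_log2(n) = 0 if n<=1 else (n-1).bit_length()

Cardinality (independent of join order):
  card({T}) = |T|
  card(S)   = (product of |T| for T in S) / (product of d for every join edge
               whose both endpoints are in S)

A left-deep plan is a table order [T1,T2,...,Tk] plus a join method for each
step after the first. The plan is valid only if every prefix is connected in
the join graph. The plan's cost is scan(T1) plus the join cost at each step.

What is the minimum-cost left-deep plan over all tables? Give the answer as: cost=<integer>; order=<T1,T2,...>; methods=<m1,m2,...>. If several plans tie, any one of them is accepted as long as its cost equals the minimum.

cost=7940; order=D,C,A,B; methods=nl_idx,hash,hash

Selinger DP (subsets sized 1..n):
  {B}: scan cost=150, card=150
  {D}: scan cost=40, card=40
  {C}: scan cost=250, card=250
  {A}: scan cost=120, card=120
  {BD}: card=600; try (D,hash)→780, (B,nl_idx)→960, (D,nl_idx)→1650, (B,merge)→1670, (D,merge)→1780, (B,hash)→2480 …(+2); best=780 via (D,hash)
  {CD}: card=250; try (C,nl_idx)→610, (D,hash)→980, (D,nl_idx)→2000, (C,merge)→2570, (D,merge)→2780, (C,hash)→4080 …(+2); best=610 via (C,nl_idx)
  {AC}: card=3000; try (A,hash)→2180, (C,merge)→3330, (A,merge)→3460, (C,nl_idx)→4080, (C,hash)→4240, (C,nl)→30120 …(+1); best=2180 via (A,hash)
  {BCD}: card=3750; try (B,hash)→3260, (B,merge)→4210, (C,hash)→5380, (B,nl_idx)→6360, (C,nl_idx)→9330, (C,merge)→9630 …(+2); best=3260 via (B,hash)
  {ACD}: card=3000; try (A,hash)→2540, (A,merge)→3820, (D,hash)→5660, (D,nl_idx)→23180, (A,nl)→30610, (D,merge)→41460 …(+1); best=2540 via (A,hash)
  {ABCD}: card=45000; try (B,hash)→7940, (A,hash)→8690, (B,merge)→42890, (A,merge)→52970, (B,nl_idx)→71540, (B,nl)→452540 …(+1); best=7940 via (B,hash)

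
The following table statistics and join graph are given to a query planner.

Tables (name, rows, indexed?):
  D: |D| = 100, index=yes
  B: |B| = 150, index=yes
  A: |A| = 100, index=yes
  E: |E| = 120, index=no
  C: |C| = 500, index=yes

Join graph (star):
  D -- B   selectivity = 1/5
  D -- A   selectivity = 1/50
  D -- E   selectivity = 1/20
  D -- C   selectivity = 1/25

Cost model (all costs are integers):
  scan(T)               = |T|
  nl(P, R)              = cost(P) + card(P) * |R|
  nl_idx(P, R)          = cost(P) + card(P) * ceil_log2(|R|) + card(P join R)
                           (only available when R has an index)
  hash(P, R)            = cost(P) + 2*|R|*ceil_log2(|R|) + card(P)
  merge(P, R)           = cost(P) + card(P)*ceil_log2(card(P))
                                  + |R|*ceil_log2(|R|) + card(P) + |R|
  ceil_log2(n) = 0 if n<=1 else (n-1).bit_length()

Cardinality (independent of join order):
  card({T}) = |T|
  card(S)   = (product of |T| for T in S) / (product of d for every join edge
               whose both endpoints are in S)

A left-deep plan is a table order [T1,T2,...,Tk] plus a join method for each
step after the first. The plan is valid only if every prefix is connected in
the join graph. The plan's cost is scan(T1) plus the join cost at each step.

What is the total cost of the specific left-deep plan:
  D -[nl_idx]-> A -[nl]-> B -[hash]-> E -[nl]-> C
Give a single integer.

step 1: scan D: cost=100, card=100
step 2: join A via nl_idx
    card(P join A) = 100*100/(50) = 200
    cost = 100 + 100*7 + 200 = 1000
step 3: join B via nl
    card(P join B) = 200*150/(5) = 6000
    cost = 1000 + 200*150 = 31000
step 4: join E via hash
    card(P join E) = 6000*120/(20) = 36000
    cost = 31000 + 2*120*7 + 6000 = 38680
step 5: join C via nl
    card(P join C) = 36000*500/(25) = 720000
    cost = 38680 + 36000*500 = 18038680

18038680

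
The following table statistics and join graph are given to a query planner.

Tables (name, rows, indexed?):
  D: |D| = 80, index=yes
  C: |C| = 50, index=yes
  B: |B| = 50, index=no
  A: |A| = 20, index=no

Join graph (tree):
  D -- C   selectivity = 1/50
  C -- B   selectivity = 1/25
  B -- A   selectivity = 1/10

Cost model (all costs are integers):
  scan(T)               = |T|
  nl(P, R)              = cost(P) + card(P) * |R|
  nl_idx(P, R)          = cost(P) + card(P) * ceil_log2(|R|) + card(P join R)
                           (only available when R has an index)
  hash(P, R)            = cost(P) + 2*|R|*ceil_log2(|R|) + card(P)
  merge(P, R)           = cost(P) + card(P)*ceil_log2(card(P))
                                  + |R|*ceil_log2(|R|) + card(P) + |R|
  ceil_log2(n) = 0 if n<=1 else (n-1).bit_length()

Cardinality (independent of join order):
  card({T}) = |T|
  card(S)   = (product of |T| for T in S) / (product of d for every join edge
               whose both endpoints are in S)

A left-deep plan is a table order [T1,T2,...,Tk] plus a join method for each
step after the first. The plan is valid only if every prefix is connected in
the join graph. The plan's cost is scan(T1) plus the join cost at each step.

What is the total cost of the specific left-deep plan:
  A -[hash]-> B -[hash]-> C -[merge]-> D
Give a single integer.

3780

step 1: scan A: cost=20, card=20
step 2: join B via hash
    card(P join B) = 20*50/(10) = 100
    cost = 20 + 2*50*6 + 20 = 640
step 3: join C via hash
    card(P join C) = 100*50/(25) = 200
    cost = 640 + 2*50*6 + 100 = 1340
step 4: join D via merge
    card(P join D) = 200*80/(50) = 320
    cost = 1340 + 200*8 + 80*7 + 200 + 80 = 3780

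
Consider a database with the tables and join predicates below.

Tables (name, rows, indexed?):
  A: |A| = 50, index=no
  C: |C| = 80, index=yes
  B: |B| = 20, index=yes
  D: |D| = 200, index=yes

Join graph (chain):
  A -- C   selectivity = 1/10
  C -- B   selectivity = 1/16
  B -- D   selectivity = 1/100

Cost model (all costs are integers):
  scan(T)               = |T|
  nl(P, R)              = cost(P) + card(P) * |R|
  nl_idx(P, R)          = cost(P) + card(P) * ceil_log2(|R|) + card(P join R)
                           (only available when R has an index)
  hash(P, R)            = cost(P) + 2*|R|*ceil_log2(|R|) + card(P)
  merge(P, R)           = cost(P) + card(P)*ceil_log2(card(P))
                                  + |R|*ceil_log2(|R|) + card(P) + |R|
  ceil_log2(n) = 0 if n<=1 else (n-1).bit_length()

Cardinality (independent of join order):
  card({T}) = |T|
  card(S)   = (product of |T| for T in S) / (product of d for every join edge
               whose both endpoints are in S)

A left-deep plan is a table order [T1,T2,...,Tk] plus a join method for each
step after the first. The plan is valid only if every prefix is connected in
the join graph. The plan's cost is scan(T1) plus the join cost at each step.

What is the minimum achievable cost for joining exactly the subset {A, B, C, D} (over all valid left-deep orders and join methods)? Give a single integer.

Selinger DP over subsets of {A,B,C,D}:
  {A}: scan cost=50, card=50
  {C}: scan cost=80, card=80
  {B}: scan cost=20, card=20
  {D}: scan cost=200, card=200
  {AC}: card=400; try (A,hash)→760, (C,nl_idx)→800, (C,merge)→1040, (A,merge)→1070, (C,hash)→1220, (C,nl)→4050 …(+1); best=760 via (A,hash)
  {BC}: card=100; try (C,nl_idx)→260, (B,hash)→360, (B,nl_idx)→580, (C,merge)→780, (B,merge)→840, (C,hash)→1160 …(+2); best=260 via (C,nl_idx)
  {BD}: card=40; try (D,nl_idx)→220, (B,hash)→600, (B,nl_idx)→1240, (D,merge)→1940, (B,merge)→2120, (D,hash)→3240 …(+2); best=220 via (D,nl_idx)
  {ABC}: card=500; try (A,hash)→960, (B,hash)→1360, (A,merge)→1410, (B,nl_idx)→3260, (B,merge)→4880, (A,nl)→5260 …(+1); best=960 via (A,hash)
  {BCD}: card=200; try (C,nl_idx)→700, (C,merge)→1140, (D,nl_idx)→1260, (C,hash)→1380, (D,merge)→2860, (C,nl)→3420 …(+2); best=700 via (C,nl_idx)
  {ABCD}: card=1000; try (A,hash)→1500, (A,merge)→2850, (D,hash)→4660, (D,nl_idx)→5960, (D,merge)→7760, (A,nl)→10700 …(+1); best=1500 via (A,hash)

1500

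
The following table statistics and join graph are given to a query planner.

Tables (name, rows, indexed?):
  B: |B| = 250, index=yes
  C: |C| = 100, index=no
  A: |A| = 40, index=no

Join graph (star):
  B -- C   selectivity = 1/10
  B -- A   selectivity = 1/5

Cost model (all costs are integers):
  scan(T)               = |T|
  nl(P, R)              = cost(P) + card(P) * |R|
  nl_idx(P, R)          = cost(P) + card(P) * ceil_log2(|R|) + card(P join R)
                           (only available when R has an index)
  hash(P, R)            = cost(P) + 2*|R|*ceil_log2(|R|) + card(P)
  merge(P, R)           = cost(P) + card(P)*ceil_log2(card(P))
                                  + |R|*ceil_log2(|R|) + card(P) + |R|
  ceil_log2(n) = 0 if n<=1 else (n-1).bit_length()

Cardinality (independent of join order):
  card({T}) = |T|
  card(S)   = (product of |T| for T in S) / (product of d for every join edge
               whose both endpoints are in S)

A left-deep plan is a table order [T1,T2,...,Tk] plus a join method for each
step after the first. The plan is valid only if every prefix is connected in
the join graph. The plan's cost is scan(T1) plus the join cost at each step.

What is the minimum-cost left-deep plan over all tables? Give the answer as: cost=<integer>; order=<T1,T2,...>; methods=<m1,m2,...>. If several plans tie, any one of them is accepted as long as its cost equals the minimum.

cost=4380; order=B,A,C; methods=hash,hash

Selinger DP (subsets sized 1..n):
  {B}: scan cost=250, card=250
  {C}: scan cost=100, card=100
  {A}: scan cost=40, card=40
  {BC}: card=2500; try (C,hash)→1900, (B,merge)→3150, (C,merge)→3300, (B,nl_idx)→3400, (B,hash)→4200, (B,nl)→25100 …(+1); best=1900 via (C,hash)
  {AB}: card=2000; try (A,hash)→980, (B,nl_idx)→2360, (B,merge)→2570, (A,merge)→2780, (B,hash)→4080, (B,nl)→10040 …(+1); best=980 via (A,hash)
  {ABC}: card=20000; try (C,hash)→4380, (A,hash)→4880, (C,merge)→25780, (A,merge)→34680, (A,nl)→101900, (C,nl)→200980; best=4380 via (C,hash)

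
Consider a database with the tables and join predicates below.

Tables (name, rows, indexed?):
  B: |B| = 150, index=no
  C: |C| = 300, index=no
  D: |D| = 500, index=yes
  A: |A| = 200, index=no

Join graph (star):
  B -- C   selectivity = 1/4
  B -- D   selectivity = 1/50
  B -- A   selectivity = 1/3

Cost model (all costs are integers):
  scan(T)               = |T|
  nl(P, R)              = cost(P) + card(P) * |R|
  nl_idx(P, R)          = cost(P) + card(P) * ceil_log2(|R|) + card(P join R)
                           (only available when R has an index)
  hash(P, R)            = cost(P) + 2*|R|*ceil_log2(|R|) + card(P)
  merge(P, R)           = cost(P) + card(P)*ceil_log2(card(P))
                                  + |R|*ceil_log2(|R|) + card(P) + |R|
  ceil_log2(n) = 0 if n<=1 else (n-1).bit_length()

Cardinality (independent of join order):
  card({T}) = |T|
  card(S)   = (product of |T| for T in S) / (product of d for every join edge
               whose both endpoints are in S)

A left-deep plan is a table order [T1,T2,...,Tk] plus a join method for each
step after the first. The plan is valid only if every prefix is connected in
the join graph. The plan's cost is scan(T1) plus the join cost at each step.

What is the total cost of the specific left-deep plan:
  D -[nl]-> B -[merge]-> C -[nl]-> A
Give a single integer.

step 1: scan D: cost=500, card=500
step 2: join B via nl
    card(P join B) = 500*150/(50) = 1500
    cost = 500 + 500*150 = 75500
step 3: join C via merge
    card(P join C) = 1500*300/(4) = 112500
    cost = 75500 + 1500*11 + 300*9 + 1500 + 300 = 96500
step 4: join A via nl
    card(P join A) = 112500*200/(3) = 7500000
    cost = 96500 + 112500*200 = 22596500

22596500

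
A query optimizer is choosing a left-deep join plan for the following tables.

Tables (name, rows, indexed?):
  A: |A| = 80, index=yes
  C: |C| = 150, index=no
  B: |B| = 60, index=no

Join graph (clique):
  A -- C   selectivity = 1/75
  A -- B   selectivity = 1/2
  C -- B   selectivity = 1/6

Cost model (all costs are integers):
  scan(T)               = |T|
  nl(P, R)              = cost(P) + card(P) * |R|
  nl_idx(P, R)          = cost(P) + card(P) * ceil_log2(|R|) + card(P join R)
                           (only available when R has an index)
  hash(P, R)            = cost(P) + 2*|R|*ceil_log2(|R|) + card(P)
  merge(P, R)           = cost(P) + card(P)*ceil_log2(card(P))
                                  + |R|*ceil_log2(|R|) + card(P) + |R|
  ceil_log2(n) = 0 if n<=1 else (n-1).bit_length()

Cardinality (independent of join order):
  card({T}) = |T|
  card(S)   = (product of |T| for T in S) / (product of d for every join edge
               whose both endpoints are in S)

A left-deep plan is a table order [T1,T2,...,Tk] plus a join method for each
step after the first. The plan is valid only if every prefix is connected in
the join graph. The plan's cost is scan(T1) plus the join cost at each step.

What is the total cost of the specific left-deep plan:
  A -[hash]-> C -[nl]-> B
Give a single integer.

12160

step 1: scan A: cost=80, card=80
step 2: join C via hash
    card(P join C) = 80*150/(75) = 160
    cost = 80 + 2*150*8 + 80 = 2560
step 3: join B via nl
    card(P join B) = 160*60/(2*6) = 800
    cost = 2560 + 160*60 = 12160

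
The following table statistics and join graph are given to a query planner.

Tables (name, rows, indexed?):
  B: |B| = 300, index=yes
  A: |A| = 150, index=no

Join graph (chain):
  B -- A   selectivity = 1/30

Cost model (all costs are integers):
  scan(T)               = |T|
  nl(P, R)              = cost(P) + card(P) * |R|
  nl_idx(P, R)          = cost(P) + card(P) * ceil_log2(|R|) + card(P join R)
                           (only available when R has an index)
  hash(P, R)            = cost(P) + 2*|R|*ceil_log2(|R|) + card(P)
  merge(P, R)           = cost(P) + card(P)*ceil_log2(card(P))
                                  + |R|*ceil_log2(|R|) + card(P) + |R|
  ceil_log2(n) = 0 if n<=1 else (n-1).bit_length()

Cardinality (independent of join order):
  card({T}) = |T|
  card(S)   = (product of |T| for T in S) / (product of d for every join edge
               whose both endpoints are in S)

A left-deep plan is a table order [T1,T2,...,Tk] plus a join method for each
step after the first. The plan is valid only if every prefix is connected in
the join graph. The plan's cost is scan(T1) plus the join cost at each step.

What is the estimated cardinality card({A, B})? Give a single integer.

1500

Tables in S: A(150), B(300)
Edges inside S: B-A(d=30)
numerator = 150 * 300 = 45000
denominator = 30 = 30
card(S) = 45000 / 30 = 1500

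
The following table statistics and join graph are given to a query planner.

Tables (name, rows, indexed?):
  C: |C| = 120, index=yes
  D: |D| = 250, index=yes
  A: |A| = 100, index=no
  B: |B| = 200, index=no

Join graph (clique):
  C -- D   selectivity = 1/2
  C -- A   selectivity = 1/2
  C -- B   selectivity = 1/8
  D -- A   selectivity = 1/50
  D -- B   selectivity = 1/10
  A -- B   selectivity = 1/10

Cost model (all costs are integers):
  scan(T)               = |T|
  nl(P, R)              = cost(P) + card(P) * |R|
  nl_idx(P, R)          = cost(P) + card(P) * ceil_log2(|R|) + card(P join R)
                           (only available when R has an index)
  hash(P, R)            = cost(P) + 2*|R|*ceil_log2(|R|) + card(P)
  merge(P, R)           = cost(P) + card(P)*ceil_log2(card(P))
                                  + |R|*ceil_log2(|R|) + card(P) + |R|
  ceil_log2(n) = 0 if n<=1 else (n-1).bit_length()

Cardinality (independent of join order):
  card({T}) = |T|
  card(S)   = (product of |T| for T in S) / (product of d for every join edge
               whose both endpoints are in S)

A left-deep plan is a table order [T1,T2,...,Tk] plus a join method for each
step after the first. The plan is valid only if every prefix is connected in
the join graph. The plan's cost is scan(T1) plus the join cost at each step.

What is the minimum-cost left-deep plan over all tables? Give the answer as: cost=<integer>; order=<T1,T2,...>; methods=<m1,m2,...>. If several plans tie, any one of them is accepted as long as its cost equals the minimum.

cost=7780; order=A,D,B,C; methods=nl_idx,hash,hash

Selinger DP (subsets sized 1..n):
  {C}: scan cost=120, card=120
  {D}: scan cost=250, card=250
  {A}: scan cost=100, card=100
  {B}: scan cost=200, card=200
  {CD}: card=15000; try (C,hash)→2180, (D,merge)→3330, (C,merge)→3460, (D,hash)→4240, (D,nl_idx)→16080, (C,nl_idx)→17000 …(+2); best=2180 via (C,hash)
  {AC}: card=6000; try (A,hash)→1640, (C,merge)→1860, (C,hash)→1880, (A,merge)→1880, (C,nl_idx)→6800, (C,nl)→12100 …(+1); best=1640 via (A,hash)
  {BC}: card=3000; try (C,hash)→2080, (B,merge)→2880, (C,merge)→2960, (B,hash)→3440, (C,nl_idx)→4600, (B,nl)→24120 …(+1); best=2080 via (C,hash)
  {AD}: card=500; try (D,nl_idx)→1400, (A,hash)→1900, (D,merge)→3150, (A,merge)→3300, (D,hash)→4200, (D,nl)→25100 …(+1); best=1400 via (D,nl_idx)
  {BD}: card=5000; try (B,hash)→3700, (D,merge)→4250, (B,merge)→4300, (D,hash)→4400, (D,nl_idx)→6800, (D,nl)→50200 …(+1); best=3700 via (B,hash)
  {AB}: card=2000; try (A,hash)→1800, (B,merge)→2700, (A,merge)→2800, (B,hash)→3400, (B,nl)→20100, (A,nl)→20200; best=1800 via (A,hash)
  {ACD}: card=15000; try (C,hash)→3580, (C,merge)→7360, (D,hash)→11640, (A,hash)→18580, (C,nl_idx)→19900, (C,nl)→61400 …(+5); best=3580 via (C,hash)
  {BCD}: card=37500; try (D,hash)→9080, (C,hash)→10380, (B,hash)→20380, (D,merge)→43330, (D,nl_idx)→63580, (C,merge)→74660 …(+5); best=9080 via (D,hash)
  {ABC}: card=15000; try (C,hash)→5480, (A,hash)→6480, (B,hash)→10840, (C,merge)→26760, (C,nl_idx)→30800, (A,merge)→41880 …(+4); best=5480 via (C,hash)
  {ABD}: card=1000; try (B,hash)→5100, (D,hash)→7800, (B,merge)→8200, (A,hash)→10100, (D,nl_idx)→18800, (D,merge)→28050 …(+4); best=5100 via (B,hash)
  {ABCD}: card=3750; try (C,hash)→7780, (C,nl_idx)→15850, (C,merge)→17060, (B,hash)→21780, (D,hash)→24480, (A,hash)→47980 …(+8); best=7780 via (C,hash)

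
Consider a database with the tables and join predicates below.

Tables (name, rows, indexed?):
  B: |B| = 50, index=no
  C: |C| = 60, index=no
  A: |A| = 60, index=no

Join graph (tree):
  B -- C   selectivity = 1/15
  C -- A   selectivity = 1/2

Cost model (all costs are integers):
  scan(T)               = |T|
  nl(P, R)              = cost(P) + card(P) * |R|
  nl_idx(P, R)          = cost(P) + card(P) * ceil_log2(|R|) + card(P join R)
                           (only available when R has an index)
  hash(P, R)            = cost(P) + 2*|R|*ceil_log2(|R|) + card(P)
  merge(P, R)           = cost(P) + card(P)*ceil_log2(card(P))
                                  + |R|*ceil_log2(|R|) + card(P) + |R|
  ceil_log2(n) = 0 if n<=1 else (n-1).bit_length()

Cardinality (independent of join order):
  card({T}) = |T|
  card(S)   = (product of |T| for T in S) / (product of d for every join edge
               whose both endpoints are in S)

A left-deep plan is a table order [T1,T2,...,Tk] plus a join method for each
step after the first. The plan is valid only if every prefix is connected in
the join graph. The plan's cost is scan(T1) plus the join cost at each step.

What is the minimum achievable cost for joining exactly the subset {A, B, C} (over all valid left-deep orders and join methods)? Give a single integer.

Selinger DP over subsets of {A,B,C}:
  {B}: scan cost=50, card=50
  {C}: scan cost=60, card=60
  {A}: scan cost=60, card=60
  {BC}: card=200; try (B,hash)→720, (C,hash)→820, (C,merge)→820, (B,merge)→830, (C,nl)→3050, (B,nl)→3060; best=720 via (B,hash)
  {AC}: card=1800; try (C,hash)→840, (A,hash)→840, (C,merge)→900, (A,merge)→900, (C,nl)→3660, (A,nl)→3660; best=840 via (C,hash)
  {ABC}: card=6000; try (A,hash)→1640, (A,merge)→2940, (B,hash)→3240, (A,nl)→12720, (B,merge)→22790, (B,nl)→90840; best=1640 via (A,hash)

1640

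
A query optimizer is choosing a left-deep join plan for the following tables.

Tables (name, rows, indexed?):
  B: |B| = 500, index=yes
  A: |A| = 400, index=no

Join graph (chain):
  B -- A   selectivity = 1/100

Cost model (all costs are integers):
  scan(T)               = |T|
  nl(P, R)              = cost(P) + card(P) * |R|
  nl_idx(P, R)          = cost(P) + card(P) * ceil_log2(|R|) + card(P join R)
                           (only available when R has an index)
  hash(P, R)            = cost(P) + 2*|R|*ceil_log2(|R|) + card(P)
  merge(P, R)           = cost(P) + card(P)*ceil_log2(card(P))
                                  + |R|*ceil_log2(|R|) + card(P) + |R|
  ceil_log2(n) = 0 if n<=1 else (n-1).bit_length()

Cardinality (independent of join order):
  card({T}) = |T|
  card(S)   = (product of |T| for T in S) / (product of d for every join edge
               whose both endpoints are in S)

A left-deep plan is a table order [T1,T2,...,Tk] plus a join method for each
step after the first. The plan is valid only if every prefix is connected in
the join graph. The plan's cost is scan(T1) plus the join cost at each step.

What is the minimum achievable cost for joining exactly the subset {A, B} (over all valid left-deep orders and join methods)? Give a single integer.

Selinger DP over subsets of {A,B}:
  {B}: scan cost=500, card=500
  {A}: scan cost=400, card=400
  {AB}: card=2000; try (B,nl_idx)→6000, (A,hash)→8200, (B,merge)→9400, (A,merge)→9500, (B,hash)→9800, (B,nl)→200400 …(+1); best=6000 via (B,nl_idx)

6000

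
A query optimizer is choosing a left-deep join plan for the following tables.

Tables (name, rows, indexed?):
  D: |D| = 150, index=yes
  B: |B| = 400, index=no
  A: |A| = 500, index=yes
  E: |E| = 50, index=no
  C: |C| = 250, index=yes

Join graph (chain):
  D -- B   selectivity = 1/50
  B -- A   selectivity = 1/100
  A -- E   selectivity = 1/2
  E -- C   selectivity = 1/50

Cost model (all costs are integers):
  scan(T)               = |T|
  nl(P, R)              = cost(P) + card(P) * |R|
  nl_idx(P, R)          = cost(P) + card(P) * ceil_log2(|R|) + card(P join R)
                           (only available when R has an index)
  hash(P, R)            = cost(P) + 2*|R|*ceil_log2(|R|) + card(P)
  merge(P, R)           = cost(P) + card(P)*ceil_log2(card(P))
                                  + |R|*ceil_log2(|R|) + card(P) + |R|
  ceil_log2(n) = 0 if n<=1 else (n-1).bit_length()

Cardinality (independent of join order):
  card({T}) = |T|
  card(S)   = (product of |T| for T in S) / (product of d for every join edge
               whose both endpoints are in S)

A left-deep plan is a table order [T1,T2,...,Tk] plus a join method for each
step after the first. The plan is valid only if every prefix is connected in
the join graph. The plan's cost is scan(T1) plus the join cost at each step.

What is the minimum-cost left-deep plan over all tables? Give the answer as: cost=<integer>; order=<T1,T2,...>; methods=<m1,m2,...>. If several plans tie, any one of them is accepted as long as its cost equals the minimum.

Selinger DP (subsets sized 1..n):
  {D}: scan cost=150, card=150
  {B}: scan cost=400, card=400
  {A}: scan cost=500, card=500
  {E}: scan cost=50, card=50
  {C}: scan cost=250, card=250
  {BD}: card=1200; try (D,hash)→3200, (D,nl_idx)→4800, (B,merge)→5500, (D,merge)→5750, (B,hash)→7500, (B,nl)→60150 …(+1); best=3200 via (D,hash)
  {AB}: card=2000; try (A,nl_idx)→6000, (B,hash)→8200, (A,merge)→9400, (B,merge)→9500, (A,hash)→9800, (A,nl)→200400 …(+1); best=6000 via (A,nl_idx)
  {AE}: card=12500; try (E,hash)→1600, (A,merge)→5400, (E,merge)→5850, (A,hash)→9100, (A,nl_idx)→13000, (A,nl)→25050 …(+1); best=1600 via (E,hash)
  {CE}: card=250; try (C,nl_idx)→700, (E,hash)→1100, (C,merge)→2650, (E,merge)→2850, (C,hash)→4100, (C,nl)→12550 …(+1); best=700 via (C,nl_idx)
  {ABD}: card=6000; try (D,hash)→10400, (A,hash)→13400, (A,nl_idx)→20000, (A,merge)→22600, (D,nl_idx)→28000, (D,merge)→31350 …(+2); best=10400 via (D,hash)
  {ABE}: card=50000; try (E,hash)→8600, (B,hash)→21300, (E,merge)→30350, (E,nl)→106000, (B,merge)→193100, (B,nl)→5001600; best=8600 via (E,hash)
  {ACE}: card=62500; try (A,merge)→7950, (A,hash)→9950, (C,hash)→18100, (A,nl_idx)→65450, (A,nl)→125700, (C,nl_idx)→164100 …(+2); best=7950 via (A,merge)
  {ABDE}: card=150000; try (E,hash)→17000, (D,hash)→61000, (E,merge)→94750, (E,nl)→310400, (D,nl_idx)→558600, (D,merge)→859950 …(+1); best=17000 via (E,hash)
  {ABCE}: card=250000; try (C,hash)→62600, (B,hash)→77650, (C,nl_idx)→658600, (C,merge)→860850, (B,merge)→1074450, (C,nl)→12508600 …(+1); best=62600 via (C,hash)
  {ABCDE}: card=750000; try (C,hash)→171000, (D,hash)→315000, (C,nl_idx)→1967000, (D,nl_idx)→2812600, (C,merge)→2869250, (D,merge)→4813950 …(+2); best=171000 via (C,hash)

cost=171000; order=B,A,D,E,C; methods=nl_idx,hash,hash,hash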